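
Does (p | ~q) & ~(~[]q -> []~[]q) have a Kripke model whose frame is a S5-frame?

Unsatisfiable

1. (p | ~q) & ~(~[]q -> []~[]q), 0
2. p | ~q, 0
3. ~(~[]q -> []~[]q), 0
4. ~[]q, 0
5. ~[]~[]q, 0
6. p, 0
7. ~q, 1
8. []q, 2
9. q, 0
10. q, 1
Accessibility: 0R0, 0R1, 0R2, 1R0, 1R1, 1R2, 2R0, 2R1, 2R2
Branch closes: q and ~q both at 1.
(One branch shown.) All branches close.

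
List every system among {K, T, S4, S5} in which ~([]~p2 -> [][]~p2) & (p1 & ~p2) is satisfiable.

T-tableau for the formula:
1. ~([]~p2 -> [][]~p2) & (p1 & ~p2), 0
2. ~([]~p2 -> [][]~p2), 0
3. p1 & ~p2, 0
4. []~p2, 0
5. ~[][]~p2, 0
6. p1, 0
7. ~p2, 0
8. ~[]~p2, 1
9. ~p2, 1
10. p2, 2
Accessibility: 0R0, 0R1, 1R1, 1R2, 2R2
Complete open branch: satisfiable in T, hence also in K (this T-model is also a K-model).
S4-tableau for the formula:
1. ~([]~p2 -> [][]~p2) & (p1 & ~p2), 0
2. ~([]~p2 -> [][]~p2), 0
3. p1 & ~p2, 0
4. []~p2, 0
5. ~[][]~p2, 0
6. p1, 0
7. ~p2, 0
8. ~[]~p2, 1
9. ~p2, 1
10. p2, 2
11. ~p2, 2
Accessibility: 0R0, 0R1, 0R2, 1R1, 1R2, 2R2
Branch closes: p2 and ~p2 both at 2.
Every branch closes (one shown): unsatisfiable in S4, hence also in S5 (every S5-frame is an S4-frame).

K, T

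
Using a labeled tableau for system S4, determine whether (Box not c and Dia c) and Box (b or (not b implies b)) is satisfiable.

1. (Box not c and Dia c) and Box (b or (not b implies b)), 0
2. Box not c and Dia c, 0
3. Box (b or (not b implies b)), 0
4. Box not c, 0
5. Dia c, 0
6. b or (not b implies b), 0
7. not c, 0
8. not b implies b, 0
9. b, 0
10. c, 1
11. b or (not b implies b), 1
12. not c, 1
Accessibility: 0R0, 0R1, 1R1
Branch closes: c and not c both at 1.
Every branch closes; the branch above is one of them.

Unsatisfiable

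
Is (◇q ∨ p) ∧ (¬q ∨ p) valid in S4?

Invalid (countermodel exists)

Tableau for the negation ¬((◇q ∨ p) ∧ (¬q ∨ p)):
1. ¬((◇q ∨ p) ∧ (¬q ∨ p)), 0
2. ¬(¬q ∨ p), 0   [¬∧-rule on 1 (branches; this branch)]
3. q, 0   [¬∨-rule on 2]
4. ¬p, 0   [¬∨-rule on 2]
Accessibility: 0R0
The negation has an open branch (countermodel exists).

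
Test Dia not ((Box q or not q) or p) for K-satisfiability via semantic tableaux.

1. Dia not ((Box q or not q) or p), w0
2. not ((Box q or not q) or p), w1
3. not (Box q or not q), w1
4. not p, w1
5. not Box q, w1
6. q, w1
7. not q, w2
Accessibility: w0Rw1, w1Rw2

Satisfiable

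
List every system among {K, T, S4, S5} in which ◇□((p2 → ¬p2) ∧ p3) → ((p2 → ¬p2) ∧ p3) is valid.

S5

S4-tableau for the negation ¬(◇□((p2 → ¬p2) ∧ p3) → ((p2 → ¬p2) ∧ p3)):
1. ¬(◇□((p2 → ¬p2) ∧ p3) → ((p2 → ¬p2) ∧ p3)), u
2. ◇□((p2 → ¬p2) ∧ p3), u   [¬→-rule on 1]
3. ¬((p2 → ¬p2) ∧ p3), u   [¬→-rule on 1]
4. ¬p3, u   [¬∧-rule on 3 (branches; this branch)]
5. □((p2 → ¬p2) ∧ p3), v   [◇-rule on 2: fresh world v, uRv]
6. (p2 → ¬p2) ∧ p3, v   [□-rule on 5 via vRv]
7. p2 → ¬p2, v   [∧-rule on 6]
8. p3, v   [∧-rule on 6]
9. ¬p2, v   [→-rule on 7 (branches; this branch)]
Accessibility: uRu, uRv, vRv
Complete open branch: countermodel on an S4-frame, so not valid in S4, nor in K, T (the same frame is also a K-frame and a T-frame).
S5-tableau for the negation ¬(◇□((p2 → ¬p2) ∧ p3) → ((p2 → ¬p2) ∧ p3)):
1. ¬(◇□((p2 → ¬p2) ∧ p3) → ((p2 → ¬p2) ∧ p3)), u
2. ◇□((p2 → ¬p2) ∧ p3), u   [¬→-rule on 1]
3. ¬((p2 → ¬p2) ∧ p3), u   [¬→-rule on 1]
4. ¬(p2 → ¬p2), u   [¬∧-rule on 3 (branches; this branch)]
5. p2, u   [¬→-rule on 4]
6. □((p2 → ¬p2) ∧ p3), v   [◇-rule on 2: fresh world v, uRv]
7. (p2 → ¬p2) ∧ p3, u   [□-rule on 6 via vRu]
8. p2 → ¬p2, u   [∧-rule on 7]
9. p3, u   [∧-rule on 7]
10. (p2 → ¬p2) ∧ p3, v   [□-rule on 6 via vRv]
11. p2 → ¬p2, v   [∧-rule on 10]
12. p3, v   [∧-rule on 10]
13. ¬p2, u   [→-rule on 8 (branches; this branch)]
Accessibility: uRu, uRv, vRu, vRv
Branch closes: p2 and ¬p2 both at u.
Every branch closes (one shown): valid in S5.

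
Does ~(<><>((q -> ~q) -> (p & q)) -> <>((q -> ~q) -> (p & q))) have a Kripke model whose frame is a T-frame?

Yes, satisfiable

1. ~(<><>((q -> ~q) -> (p & q)) -> <>((q -> ~q) -> (p & q))), w0
2. <><>((q -> ~q) -> (p & q)), w0
3. ~<>((q -> ~q) -> (p & q)), w0
4. ~((q -> ~q) -> (p & q)), w0
5. q -> ~q, w0
6. ~(p & q), w0
7. ~q, w0
8. <>((q -> ~q) -> (p & q)), w1
9. ~((q -> ~q) -> (p & q)), w1
10. q -> ~q, w1
11. ~(p & q), w1
12. ~q, w1
13. (q -> ~q) -> (p & q), w2
14. p & q, w2
15. p, w2
16. q, w2
Accessibility: w0Rw0, w0Rw1, w1Rw1, w1Rw2, w2Rw2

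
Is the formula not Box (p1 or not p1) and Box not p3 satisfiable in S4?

Unsatisfiable

1. not Box (p1 or not p1) and Box not p3, u
2. not Box (p1 or not p1), u
3. Box not p3, u
4. not p3, u
5. not (p1 or not p1), v
6. not p1, v
7. p1, v
Accessibility: uRu, uRv, vRv
Branch closes: p1 and not p1 both at v.
Every branch closes; the branch above is one of them.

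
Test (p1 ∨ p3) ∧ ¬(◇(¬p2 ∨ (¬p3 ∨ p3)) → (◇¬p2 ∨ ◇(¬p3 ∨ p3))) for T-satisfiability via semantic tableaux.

1. (p1 ∨ p3) ∧ ¬(◇(¬p2 ∨ (¬p3 ∨ p3)) → (◇¬p2 ∨ ◇(¬p3 ∨ p3))), u
2. p1 ∨ p3, u   [∧-rule on 1]
3. ¬(◇(¬p2 ∨ (¬p3 ∨ p3)) → (◇¬p2 ∨ ◇(¬p3 ∨ p3))), u   [∧-rule on 1]
4. ◇(¬p2 ∨ (¬p3 ∨ p3)), u   [¬→-rule on 3]
5. ¬(◇¬p2 ∨ ◇(¬p3 ∨ p3)), u   [¬→-rule on 3]
6. ¬◇¬p2, u   [¬∨-rule on 5]
7. ¬◇(¬p3 ∨ p3), u   [¬∨-rule on 5]
8. p2, u   [¬◇-rule on 6 via uRu]
9. ¬(¬p3 ∨ p3), u   [¬◇-rule on 7 via uRu]
10. p3, u   [¬∨-rule on 9]
11. ¬p3, u   [¬∨-rule on 9]
Accessibility: uRu
Branch closes: p3 and ¬p3 both at u.
(One branch shown.) All branches close.

No, unsatisfiable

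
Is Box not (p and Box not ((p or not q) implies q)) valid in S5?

Tableau for the negation not Box not (p and Box not ((p or not q) implies q)):
1. not Box not (p and Box not ((p or not q) implies q)), u
2. p and Box not ((p or not q) implies q), v
3. p, v
4. Box not ((p or not q) implies q), v
5. not ((p or not q) implies q), u
6. p or not q, u
7. not q, u
8. not ((p or not q) implies q), v
9. p or not q, v
10. not q, v
Accessibility: uRu, uRv, vRu, vRv
The negation has an open branch (countermodel exists).

No, not valid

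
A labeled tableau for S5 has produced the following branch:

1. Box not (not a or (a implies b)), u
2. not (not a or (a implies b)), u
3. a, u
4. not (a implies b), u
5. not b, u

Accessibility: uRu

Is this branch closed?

Not closed

No atom appears with both signs at the same world.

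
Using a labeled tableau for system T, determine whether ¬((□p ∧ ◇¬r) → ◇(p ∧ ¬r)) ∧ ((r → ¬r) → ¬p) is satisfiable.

Unsatisfiable (every branch closes)

1. ¬((□p ∧ ◇¬r) → ◇(p ∧ ¬r)) ∧ ((r → ¬r) → ¬p), u
2. ¬((□p ∧ ◇¬r) → ◇(p ∧ ¬r)), u   [∧-rule on 1]
3. (r → ¬r) → ¬p, u   [∧-rule on 1]
4. □p ∧ ◇¬r, u   [¬→-rule on 2]
5. ¬◇(p ∧ ¬r), u   [¬→-rule on 2]
6. □p, u   [∧-rule on 4]
7. ◇¬r, u   [∧-rule on 4]
8. ¬(p ∧ ¬r), u   [¬◇-rule on 5 via uRu]
9. p, u   [□-rule on 6 via uRu]
10. ¬(r → ¬r), u   [→-rule on 3 (branches; this branch)]
11. r, u   [¬→-rule on 10]
12. ¬r, v   [◇-rule on 7: fresh world v, uRv]
13. ¬(p ∧ ¬r), v   [¬◇-rule on 5 via uRv]
14. p, v   [□-rule on 6 via uRv]
15. r, v   [¬∧-rule on 13 (branches; this branch)]
Accessibility: uRu, uRv, vRv
Branch closes: r and ¬r both at v.
(One branch shown.) All branches close.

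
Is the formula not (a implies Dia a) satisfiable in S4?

No, unsatisfiable

1. not (a implies Dia a), w0
2. a, w0
3. not Dia a, w0
4. not a, w0
Accessibility: w0Rw0
Branch closes: a and not a both at w0.
All branches of the tableau close; one closing branch shown above.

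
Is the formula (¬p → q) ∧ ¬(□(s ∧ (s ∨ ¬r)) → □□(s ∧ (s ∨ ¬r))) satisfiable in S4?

1. (¬p → q) ∧ ¬(□(s ∧ (s ∨ ¬r)) → □□(s ∧ (s ∨ ¬r))), 0
2. ¬p → q, 0
3. ¬(□(s ∧ (s ∨ ¬r)) → □□(s ∧ (s ∨ ¬r))), 0
4. □(s ∧ (s ∨ ¬r)), 0
5. ¬□□(s ∧ (s ∨ ¬r)), 0
6. s ∧ (s ∨ ¬r), 0
7. s, 0
8. s ∨ ¬r, 0
9. q, 0
10. ¬r, 0
11. ¬□(s ∧ (s ∨ ¬r)), 1
12. s ∧ (s ∨ ¬r), 1
13. s, 1
14. s ∨ ¬r, 1
15. ¬r, 1
16. ¬(s ∧ (s ∨ ¬r)), 2
17. s ∧ (s ∨ ¬r), 2
18. s, 2
19. s ∨ ¬r, 2
20. ¬(s ∨ ¬r), 2
21. ¬s, 2
22. r, 2
Accessibility: 0R0, 0R1, 0R2, 1R1, 1R2, 2R2
Branch closes: s and ¬s both at 2.
All branches of the tableau close; one closing branch shown above.

Unsatisfiable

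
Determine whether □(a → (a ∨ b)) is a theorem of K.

Valid in K

Tableau for the negation ¬□(a → (a ∨ b)):
1. ¬□(a → (a ∨ b)), u
2. ¬(a → (a ∨ b)), v
3. a, v
4. ¬(a ∨ b), v
5. ¬a, v
6. ¬b, v
Accessibility: uRv
Branch closes: a and ¬a both at v.
All branches of the negation close; one closing branch shown above.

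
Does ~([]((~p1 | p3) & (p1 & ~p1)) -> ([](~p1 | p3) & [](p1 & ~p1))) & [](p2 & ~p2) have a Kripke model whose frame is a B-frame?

1. ~([]((~p1 | p3) & (p1 & ~p1)) -> ([](~p1 | p3) & [](p1 & ~p1))) & [](p2 & ~p2), 0
2. ~([]((~p1 | p3) & (p1 & ~p1)) -> ([](~p1 | p3) & [](p1 & ~p1))), 0   [&-rule on 1]
3. [](p2 & ~p2), 0   [&-rule on 1]
4. []((~p1 | p3) & (p1 & ~p1)), 0   [~->-rule on 2]
5. ~([](~p1 | p3) & [](p1 & ~p1)), 0   [~->-rule on 2]
6. p2 & ~p2, 0   [[]-rule on 3 via 0R0]
7. p2, 0   [&-rule on 6]
8. ~p2, 0   [&-rule on 6]
Accessibility: 0R0
Branch closes: p2 and ~p2 both at 0.
All branches of the tableau close; one closing branch shown above.

Unsatisfiable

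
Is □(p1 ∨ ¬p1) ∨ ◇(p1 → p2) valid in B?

Valid

Tableau for the negation ¬(□(p1 ∨ ¬p1) ∨ ◇(p1 → p2)):
1. ¬(□(p1 ∨ ¬p1) ∨ ◇(p1 → p2)), u
2. ¬□(p1 ∨ ¬p1), u
3. ¬◇(p1 → p2), u
4. ¬(p1 → p2), u
5. p1, u
6. ¬p2, u
7. ¬(p1 ∨ ¬p1), v
8. ¬p1, v
9. p1, v
Accessibility: uRu, uRv, vRu, vRv
Branch closes: p1 and ¬p1 both at v.
Every branch of the negation's tableau closes; the branch above is one of them.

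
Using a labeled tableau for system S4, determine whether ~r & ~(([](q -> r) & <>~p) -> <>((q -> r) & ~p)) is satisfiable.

1. ~r & ~(([](q -> r) & <>~p) -> <>((q -> r) & ~p)), w0
2. ~r, w0
3. ~(([](q -> r) & <>~p) -> <>((q -> r) & ~p)), w0
4. [](q -> r) & <>~p, w0
5. ~<>((q -> r) & ~p), w0
6. [](q -> r), w0
7. <>~p, w0
8. ~((q -> r) & ~p), w0
9. q -> r, w0
10. p, w0
11. ~q, w0
12. ~p, w1
13. ~((q -> r) & ~p), w1
14. q -> r, w1
15. ~(q -> r), w1
16. q, w1
17. ~r, w1
18. r, w1
Accessibility: w0Rw0, w0Rw1, w1Rw1
Branch closes: r and ~r both at w1.
(One branch shown.) All branches close.

Unsatisfiable (every branch closes)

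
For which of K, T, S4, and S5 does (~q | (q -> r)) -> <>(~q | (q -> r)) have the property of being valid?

K-tableau for the negation ~((~q | (q -> r)) -> <>(~q | (q -> r))):
1. ~((~q | (q -> r)) -> <>(~q | (q -> r))), w0
2. ~q | (q -> r), w0   [~->-rule on 1]
3. ~<>(~q | (q -> r)), w0   [~->-rule on 1]
4. q -> r, w0   [|-rule on 2 (branches; this branch)]
5. r, w0   [->-rule on 4 (branches; this branch)]
Complete open branch: countermodel on a K-frame, so not valid in K.
T-tableau for the negation ~((~q | (q -> r)) -> <>(~q | (q -> r))):
1. ~((~q | (q -> r)) -> <>(~q | (q -> r))), w0
2. ~q | (q -> r), w0   [~->-rule on 1]
3. ~<>(~q | (q -> r)), w0   [~->-rule on 1]
4. ~(~q | (q -> r)), w0   [~<>-rule on 3 via w0Rw0]
5. q, w0   [~|-rule on 4]
6. ~(q -> r), w0   [~|-rule on 4]
7. ~r, w0   [~->-rule on 6]
8. q -> r, w0   [|-rule on 2 (branches; this branch)]
9. r, w0   [->-rule on 8 (branches; this branch)]
Accessibility: w0Rw0
Branch closes: r and ~r both at w0.
Every branch closes (one shown): valid in T, hence also in S4, S5 (every theorem of T is a theorem of S4 and S5).

T, S4, S5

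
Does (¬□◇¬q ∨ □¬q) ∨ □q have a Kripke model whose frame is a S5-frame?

1. (¬□◇¬q ∨ □¬q) ∨ □q, u
2. □q, u
3. q, u
Accessibility: uRu

Satisfiable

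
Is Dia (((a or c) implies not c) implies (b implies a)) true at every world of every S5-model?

Invalid (countermodel exists)

Tableau for the negation not Dia (((a or c) implies not c) implies (b implies a)):
1. not Dia (((a or c) implies not c) implies (b implies a)), 0
2. not (((a or c) implies not c) implies (b implies a)), 0   [neg-Dia-rule on 1 via 0R0]
3. (a or c) implies not c, 0   [neg-implies-rule on 2]
4. not (b implies a), 0   [neg-implies-rule on 2]
5. b, 0   [neg-implies-rule on 4]
6. not a, 0   [neg-implies-rule on 4]
7. not c, 0   [implies-rule on 3 (branches; this branch)]
Accessibility: 0R0
The negation has an open branch (countermodel exists).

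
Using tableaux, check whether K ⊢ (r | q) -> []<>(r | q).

Invalid (countermodel exists)

Tableau for the negation ~((r | q) -> []<>(r | q)):
1. ~((r | q) -> []<>(r | q)), u
2. r | q, u
3. ~[]<>(r | q), u
4. q, u
5. ~<>(r | q), v
Accessibility: uRv
The negation has an open branch (countermodel exists).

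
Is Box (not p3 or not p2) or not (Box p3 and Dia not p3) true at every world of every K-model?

Tableau for the negation not (Box (not p3 or not p2) or not (Box p3 and Dia not p3)):
1. not (Box (not p3 or not p2) or not (Box p3 and Dia not p3)), 0
2. not Box (not p3 or not p2), 0
3. Box p3 and Dia not p3, 0
4. Box p3, 0
5. Dia not p3, 0
6. not (not p3 or not p2), 1
7. p3, 1
8. p2, 1
9. not p3, 2
10. p3, 2
Accessibility: 0R1, 0R2
Branch closes: p3 and not p3 both at 2.
Every branch of the negation's tableau closes; the branch above is one of them.

Valid in K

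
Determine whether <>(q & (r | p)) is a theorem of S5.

Tableau for the negation ~<>(q & (r | p)):
1. ~<>(q & (r | p)), w0
2. ~(q & (r | p)), w0
3. ~(r | p), w0
4. ~r, w0
5. ~p, w0
Accessibility: w0Rw0
The negation has an open branch (countermodel exists).

Invalid (countermodel exists)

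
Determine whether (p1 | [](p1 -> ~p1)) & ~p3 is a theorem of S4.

Tableau for the negation ~((p1 | [](p1 -> ~p1)) & ~p3):
1. ~((p1 | [](p1 -> ~p1)) & ~p3), 0
2. p3, 0
Accessibility: 0R0
The negation has an open branch (countermodel exists).

No, not valid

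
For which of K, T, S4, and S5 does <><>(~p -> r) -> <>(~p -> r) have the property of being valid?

S4-tableau for the negation ~(<><>(~p -> r) -> <>(~p -> r)):
1. ~(<><>(~p -> r) -> <>(~p -> r)), u
2. <><>(~p -> r), u
3. ~<>(~p -> r), u
4. ~(~p -> r), u
5. ~p, u
6. ~r, u
7. <>(~p -> r), v
8. ~(~p -> r), v
9. ~p, v
10. ~r, v
11. ~p -> r, w
12. ~(~p -> r), w
13. ~p, w
14. ~r, w
15. r, w
Accessibility: uRu, uRv, uRw, vRv, vRw, wRw
Branch closes: r and ~r both at w.
Every branch closes (one shown): valid in S4, hence also in S5 (every theorem of S4 is a theorem of S5).
T-tableau for the negation ~(<><>(~p -> r) -> <>(~p -> r)):
1. ~(<><>(~p -> r) -> <>(~p -> r)), u
2. <><>(~p -> r), u
3. ~<>(~p -> r), u
4. ~(~p -> r), u
5. ~p, u
6. ~r, u
7. <>(~p -> r), v
8. ~(~p -> r), v
9. ~p, v
10. ~r, v
11. ~p -> r, w
12. r, w
Accessibility: uRu, uRv, vRv, vRw, wRw
Complete open branch: countermodel on a T-frame, so not valid in T, nor in K (the same frame is also a K-frame).

S4, S5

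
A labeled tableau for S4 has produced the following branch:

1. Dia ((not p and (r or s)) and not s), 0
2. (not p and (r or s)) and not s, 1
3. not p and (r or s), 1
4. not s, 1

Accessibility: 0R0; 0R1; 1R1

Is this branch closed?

No atom appears with both signs at the same world.

Open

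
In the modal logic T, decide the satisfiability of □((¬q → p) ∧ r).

1. □((¬q → p) ∧ r), w0
2. (¬q → p) ∧ r, w0
3. ¬q → p, w0
4. r, w0
5. p, w0
Accessibility: w0Rw0

Yes, satisfiable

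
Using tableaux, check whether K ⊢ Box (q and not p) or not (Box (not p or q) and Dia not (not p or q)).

Valid

Tableau for the negation not (Box (q and not p) or not (Box (not p or q) and Dia not (not p or q))):
1. not (Box (q and not p) or not (Box (not p or q) and Dia not (not p or q))), u
2. not Box (q and not p), u
3. Box (not p or q) and Dia not (not p or q), u
4. Box (not p or q), u
5. Dia not (not p or q), u
6. not (q and not p), v
7. not p or q, v
8. p, v
9. q, v
10. not (not p or q), w
11. p, w
12. not q, w
13. not p or q, w
14. q, w
Accessibility: uRv, uRw
Branch closes: q and not q both at w.
All branches of the negation close; one closing branch shown above.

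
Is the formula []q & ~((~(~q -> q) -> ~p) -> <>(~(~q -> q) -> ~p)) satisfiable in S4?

1. []q & ~((~(~q -> q) -> ~p) -> <>(~(~q -> q) -> ~p)), u
2. []q, u
3. ~((~(~q -> q) -> ~p) -> <>(~(~q -> q) -> ~p)), u
4. ~(~q -> q) -> ~p, u
5. ~<>(~(~q -> q) -> ~p), u
6. q, u
7. ~(~(~q -> q) -> ~p), u
8. ~(~q -> q), u
9. p, u
10. ~q, u
Accessibility: uRu
Branch closes: q and ~q both at u.
All branches of the tableau close; one closing branch shown above.

Unsatisfiable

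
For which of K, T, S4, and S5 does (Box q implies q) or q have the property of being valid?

T, S4, S5

T-tableau for the negation not ((Box q implies q) or q):
1. not ((Box q implies q) or q), 0
2. not (Box q implies q), 0
3. not q, 0
4. Box q, 0
5. q, 0
Accessibility: 0R0
Branch closes: q and not q both at 0.
Every branch closes (one shown): valid in T, hence also in S4, S5 (every theorem of T is a theorem of S4 and S5).
K-tableau for the negation not ((Box q implies q) or q):
1. not ((Box q implies q) or q), 0
2. not (Box q implies q), 0
3. not q, 0
4. Box q, 0
Complete open branch: countermodel on a K-frame, so not valid in K.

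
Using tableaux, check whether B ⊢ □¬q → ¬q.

Tableau for the negation ¬(□¬q → ¬q):
1. ¬(□¬q → ¬q), u
2. □¬q, u   [¬→-rule on 1]
3. q, u   [¬→-rule on 1]
4. ¬q, u   [□-rule on 2 via uRu]
Accessibility: uRu
Branch closes: q and ¬q both at u.
Every branch of the negation's tableau closes; the branch above is one of them.

Valid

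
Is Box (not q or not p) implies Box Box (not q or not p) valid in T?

Not valid

Tableau for the negation not (Box (not q or not p) implies Box Box (not q or not p)):
1. not (Box (not q or not p) implies Box Box (not q or not p)), 0
2. Box (not q or not p), 0   [neg-implies-rule on 1]
3. not Box Box (not q or not p), 0   [neg-implies-rule on 1]
4. not q or not p, 0   [Box-rule on 2 via 0R0]
5. not p, 0   [or-rule on 4 (branches; this branch)]
6. not Box (not q or not p), 1   [neg-Box-rule on 3: fresh world 1, 0R1]
7. not q or not p, 1   [Box-rule on 2 via 0R1]
8. not p, 1   [or-rule on 7 (branches; this branch)]
9. not (not q or not p), 2   [neg-Box-rule on 6: fresh world 2, 1R2]
10. q, 2   [neg-or-rule on 9]
11. p, 2   [neg-or-rule on 9]
Accessibility: 0R0, 0R1, 1R1, 1R2, 2R2
The negation has an open branch (countermodel exists).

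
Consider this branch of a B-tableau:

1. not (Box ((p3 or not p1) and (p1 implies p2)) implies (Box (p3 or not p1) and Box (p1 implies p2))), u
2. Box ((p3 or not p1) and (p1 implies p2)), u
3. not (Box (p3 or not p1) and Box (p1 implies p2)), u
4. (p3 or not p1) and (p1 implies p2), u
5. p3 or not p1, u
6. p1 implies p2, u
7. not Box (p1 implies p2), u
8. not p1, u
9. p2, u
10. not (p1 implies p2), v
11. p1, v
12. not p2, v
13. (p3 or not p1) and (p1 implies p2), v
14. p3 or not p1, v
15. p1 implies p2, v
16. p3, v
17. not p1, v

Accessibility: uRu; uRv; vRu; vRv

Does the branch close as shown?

Both p1 and not p1 appear at v.

Yes, closed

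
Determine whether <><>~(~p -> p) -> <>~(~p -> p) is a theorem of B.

Not valid

Tableau for the negation ~(<><>~(~p -> p) -> <>~(~p -> p)):
1. ~(<><>~(~p -> p) -> <>~(~p -> p)), w0
2. <><>~(~p -> p), w0   [~->-rule on 1]
3. ~<>~(~p -> p), w0   [~->-rule on 1]
4. ~p -> p, w0   [~<>-rule on 3 via w0Rw0]
5. p, w0   [->-rule on 4 (branches; this branch)]
6. <>~(~p -> p), w1   [<>-rule on 2: fresh world w1, w0Rw1]
7. ~p -> p, w1   [~<>-rule on 3 via w0Rw1]
8. p, w1   [->-rule on 7 (branches; this branch)]
9. ~(~p -> p), w2   [<>-rule on 6: fresh world w2, w1Rw2]
10. ~p, w2   [~->-rule on 9]
Accessibility: w0Rw0, w0Rw1, w1Rw0, w1Rw1, w1Rw2, w2Rw1, w2Rw2
The negation has an open branch (countermodel exists).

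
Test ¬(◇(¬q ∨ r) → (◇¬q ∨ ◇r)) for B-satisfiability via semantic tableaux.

No, unsatisfiable

1. ¬(◇(¬q ∨ r) → (◇¬q ∨ ◇r)), u
2. ◇(¬q ∨ r), u
3. ¬(◇¬q ∨ ◇r), u
4. ¬◇¬q, u
5. ¬◇r, u
6. q, u
7. ¬r, u
8. ¬q ∨ r, v
9. q, v
10. ¬r, v
11. r, v
Accessibility: uRu, uRv, vRu, vRv
Branch closes: r and ¬r both at v.
Every branch closes; the branch above is one of them.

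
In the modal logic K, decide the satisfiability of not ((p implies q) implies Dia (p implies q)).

Satisfiable (open branch found)

1. not ((p implies q) implies Dia (p implies q)), w0
2. p implies q, w0   [neg-implies-rule on 1]
3. not Dia (p implies q), w0   [neg-implies-rule on 1]
4. q, w0   [implies-rule on 2 (branches; this branch)]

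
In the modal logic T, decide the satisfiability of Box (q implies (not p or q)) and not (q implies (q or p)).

1. Box (q implies (not p or q)) and not (q implies (q or p)), u
2. Box (q implies (not p or q)), u   [and-rule on 1]
3. not (q implies (q or p)), u   [and-rule on 1]
4. q, u   [neg-implies-rule on 3]
5. not (q or p), u   [neg-implies-rule on 3]
6. not q, u   [neg-or-rule on 5]
7. not p, u   [neg-or-rule on 5]
Accessibility: uRu
Branch closes: q and not q both at u.
(One branch shown.) All branches close.

Unsatisfiable (every branch closes)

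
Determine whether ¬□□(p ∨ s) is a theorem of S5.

Tableau for the negation □□(p ∨ s):
1. □□(p ∨ s), 0
2. □(p ∨ s), 0
3. p ∨ s, 0
4. s, 0
Accessibility: 0R0
The negation has an open branch (countermodel exists).

No, not valid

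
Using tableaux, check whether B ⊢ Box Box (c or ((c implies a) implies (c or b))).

Not valid

Tableau for the negation not Box Box (c or ((c implies a) implies (c or b))):
1. not Box Box (c or ((c implies a) implies (c or b))), u
2. not Box (c or ((c implies a) implies (c or b))), v   [neg-Box-rule on 1: fresh world v, uRv]
3. not (c or ((c implies a) implies (c or b))), w   [neg-Box-rule on 2: fresh world w, vRw]
4. not c, w   [neg-or-rule on 3]
5. not ((c implies a) implies (c or b)), w   [neg-or-rule on 3]
6. c implies a, w   [neg-implies-rule on 5]
7. not (c or b), w   [neg-implies-rule on 5]
8. not b, w   [neg-or-rule on 7]
9. a, w   [implies-rule on 6 (branches; this branch)]
Accessibility: uRu, uRv, vRu, vRv, vRw, wRv, wRw
The negation has an open branch (countermodel exists).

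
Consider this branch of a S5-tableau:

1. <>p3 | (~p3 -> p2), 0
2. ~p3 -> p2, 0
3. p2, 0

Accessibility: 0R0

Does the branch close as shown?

Open

No atom appears with both signs at the same world.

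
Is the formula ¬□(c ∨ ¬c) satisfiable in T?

Unsatisfiable

1. ¬□(c ∨ ¬c), 0
2. ¬(c ∨ ¬c), 1
3. ¬c, 1
4. c, 1
Accessibility: 0R0, 0R1, 1R1
Branch closes: c and ¬c both at 1.
(One branch shown.) All branches close.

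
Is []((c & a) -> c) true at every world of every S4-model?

Yes, valid

Tableau for the negation ~[]((c & a) -> c):
1. ~[]((c & a) -> c), 0
2. ~((c & a) -> c), 1
3. c & a, 1
4. ~c, 1
5. c, 1
6. a, 1
Accessibility: 0R0, 0R1, 1R1
Branch closes: c and ~c both at 1.
All branches of the negation close; one closing branch shown above.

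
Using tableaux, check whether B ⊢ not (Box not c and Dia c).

Tableau for the negation Box not c and Dia c:
1. Box not c and Dia c, 0
2. Box not c, 0
3. Dia c, 0
4. not c, 0
5. c, 1
6. not c, 1
Accessibility: 0R0, 0R1, 1R0, 1R1
Branch closes: c and not c both at 1.
All branches of the negation close; one closing branch shown above.

Valid in B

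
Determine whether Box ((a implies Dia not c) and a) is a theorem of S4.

Tableau for the negation not Box ((a implies Dia not c) and a):
1. not Box ((a implies Dia not c) and a), 0
2. not ((a implies Dia not c) and a), 1
3. not a, 1
Accessibility: 0R0, 0R1, 1R1
The negation has an open branch (countermodel exists).

Invalid (countermodel exists)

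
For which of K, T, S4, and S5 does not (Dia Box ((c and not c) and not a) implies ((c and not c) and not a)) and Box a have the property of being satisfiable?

T-tableau for the formula:
1. not (Dia Box ((c and not c) and not a) implies ((c and not c) and not a)) and Box a, u
2. not (Dia Box ((c and not c) and not a) implies ((c and not c) and not a)), u   [and-rule on 1]
3. Box a, u   [and-rule on 1]
4. Dia Box ((c and not c) and not a), u   [neg-implies-rule on 2]
5. not ((c and not c) and not a), u   [neg-implies-rule on 2]
6. a, u   [Box-rule on 3 via uRu]
7. not (c and not c), u   [neg-and-rule on 5 (branches; this branch)]
8. c, u   [neg-and-rule on 7 (branches; this branch)]
9. Box ((c and not c) and not a), v   [Dia-rule on 4: fresh world v, uRv]
10. a, v   [Box-rule on 3 via uRv]
11. (c and not c) and not a, v   [Box-rule on 9 via vRv]
12. c and not c, v   [and-rule on 11]
13. not a, v   [and-rule on 11]
Accessibility: uRu, uRv, vRv
Branch closes: a and not a both at v.
Every branch closes (one shown): unsatisfiable in T, hence also in S4, S5 (every S4/S5-frame is a T-frame).
K-tableau for the formula:
1. not (Dia Box ((c and not c) and not a) implies ((c and not c) and not a)) and Box a, u
2. not (Dia Box ((c and not c) and not a) implies ((c and not c) and not a)), u   [and-rule on 1]
3. Box a, u   [and-rule on 1]
4. Dia Box ((c and not c) and not a), u   [neg-implies-rule on 2]
5. not ((c and not c) and not a), u   [neg-implies-rule on 2]
6. a, u   [neg-and-rule on 5 (branches; this branch)]
7. Box ((c and not c) and not a), v   [Dia-rule on 4: fresh world v, uRv]
8. a, v   [Box-rule on 3 via uRv]
Accessibility: uRv
Complete open branch: satisfiable in K.

K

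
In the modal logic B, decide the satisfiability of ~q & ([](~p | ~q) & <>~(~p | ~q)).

No, unsatisfiable

1. ~q & ([](~p | ~q) & <>~(~p | ~q)), u
2. ~q, u
3. [](~p | ~q) & <>~(~p | ~q), u
4. [](~p | ~q), u
5. <>~(~p | ~q), u
6. ~p | ~q, u
7. ~(~p | ~q), v
8. p, v
9. q, v
10. ~p | ~q, v
11. ~q, v
Accessibility: uRu, uRv, vRu, vRv
Branch closes: q and ~q both at v.
Every branch closes; the branch above is one of them.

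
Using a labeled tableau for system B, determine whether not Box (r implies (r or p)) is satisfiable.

Unsatisfiable

1. not Box (r implies (r or p)), 0
2. not (r implies (r or p)), 1   [neg-Box-rule on 1: fresh world 1, 0R1]
3. r, 1   [neg-implies-rule on 2]
4. not (r or p), 1   [neg-implies-rule on 2]
5. not r, 1   [neg-or-rule on 4]
6. not p, 1   [neg-or-rule on 4]
Accessibility: 0R0, 0R1, 1R0, 1R1
Branch closes: r and not r both at 1.
All branches of the tableau close; one closing branch shown above.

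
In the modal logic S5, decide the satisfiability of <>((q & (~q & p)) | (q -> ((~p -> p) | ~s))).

Satisfiable

1. <>((q & (~q & p)) | (q -> ((~p -> p) | ~s))), w0
2. (q & (~q & p)) | (q -> ((~p -> p) | ~s)), w1
3. q -> ((~p -> p) | ~s), w1
4. (~p -> p) | ~s, w1
5. ~s, w1
Accessibility: w0Rw0, w0Rw1, w1Rw0, w1Rw1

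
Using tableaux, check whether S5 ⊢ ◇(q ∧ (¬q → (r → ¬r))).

Invalid (countermodel exists)

Tableau for the negation ¬◇(q ∧ (¬q → (r → ¬r))):
1. ¬◇(q ∧ (¬q → (r → ¬r))), 0
2. ¬(q ∧ (¬q → (r → ¬r))), 0
3. ¬(¬q → (r → ¬r)), 0
4. ¬q, 0
5. ¬(r → ¬r), 0
6. r, 0
Accessibility: 0R0
The negation has an open branch (countermodel exists).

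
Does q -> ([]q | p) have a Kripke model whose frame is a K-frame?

1. q -> ([]q | p), w0
2. []q | p, w0
3. p, w0

Satisfiable (open branch found)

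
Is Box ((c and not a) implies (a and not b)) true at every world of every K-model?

Invalid (countermodel exists)

Tableau for the negation not Box ((c and not a) implies (a and not b)):
1. not Box ((c and not a) implies (a and not b)), 0
2. not ((c and not a) implies (a and not b)), 1   [neg-Box-rule on 1: fresh world 1, 0R1]
3. c and not a, 1   [neg-implies-rule on 2]
4. not (a and not b), 1   [neg-implies-rule on 2]
5. c, 1   [and-rule on 3]
6. not a, 1   [and-rule on 3]
7. b, 1   [neg-and-rule on 4 (branches; this branch)]
Accessibility: 0R1
The negation has an open branch (countermodel exists).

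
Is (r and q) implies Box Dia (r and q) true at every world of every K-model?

Tableau for the negation not ((r and q) implies Box Dia (r and q)):
1. not ((r and q) implies Box Dia (r and q)), u
2. r and q, u
3. not Box Dia (r and q), u
4. r, u
5. q, u
6. not Dia (r and q), v
Accessibility: uRv
The negation has an open branch (countermodel exists).

Invalid (countermodel exists)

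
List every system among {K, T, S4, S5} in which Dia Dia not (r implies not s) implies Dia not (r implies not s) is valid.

S4, S5

T-tableau for the negation not (Dia Dia not (r implies not s) implies Dia not (r implies not s)):
1. not (Dia Dia not (r implies not s) implies Dia not (r implies not s)), u
2. Dia Dia not (r implies not s), u
3. not Dia not (r implies not s), u
4. r implies not s, u
5. not s, u
6. Dia not (r implies not s), v
7. r implies not s, v
8. not s, v
9. not (r implies not s), w
10. r, w
11. s, w
Accessibility: uRu, uRv, vRv, vRw, wRw
Complete open branch: countermodel on a T-frame, so not valid in T, nor in K (the same frame is also a K-frame).
S4-tableau for the negation not (Dia Dia not (r implies not s) implies Dia not (r implies not s)):
1. not (Dia Dia not (r implies not s) implies Dia not (r implies not s)), u
2. Dia Dia not (r implies not s), u
3. not Dia not (r implies not s), u
4. r implies not s, u
5. not s, u
6. Dia not (r implies not s), v
7. r implies not s, v
8. not s, v
9. not (r implies not s), w
10. r, w
11. s, w
12. r implies not s, w
13. not s, w
Accessibility: uRu, uRv, uRw, vRv, vRw, wRw
Branch closes: s and not s both at w.
Every branch closes (one shown): valid in S4, hence also in S5 (every theorem of S4 is a theorem of S5).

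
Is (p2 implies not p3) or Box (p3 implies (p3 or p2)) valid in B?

Tableau for the negation not ((p2 implies not p3) or Box (p3 implies (p3 or p2))):
1. not ((p2 implies not p3) or Box (p3 implies (p3 or p2))), 0
2. not (p2 implies not p3), 0   [neg-or-rule on 1]
3. not Box (p3 implies (p3 or p2)), 0   [neg-or-rule on 1]
4. p2, 0   [neg-implies-rule on 2]
5. p3, 0   [neg-implies-rule on 2]
6. not (p3 implies (p3 or p2)), 1   [neg-Box-rule on 3: fresh world 1, 0R1]
7. p3, 1   [neg-implies-rule on 6]
8. not (p3 or p2), 1   [neg-implies-rule on 6]
9. not p3, 1   [neg-or-rule on 8]
10. not p2, 1   [neg-or-rule on 8]
Accessibility: 0R0, 0R1, 1R0, 1R1
Branch closes: p3 and not p3 both at 1.
Every branch of the negation's tableau closes; the branch above is one of them.

Valid in B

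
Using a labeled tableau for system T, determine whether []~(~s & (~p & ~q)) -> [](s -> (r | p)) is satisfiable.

Yes, satisfiable

1. []~(~s & (~p & ~q)) -> [](s -> (r | p)), w0
2. [](s -> (r | p)), w0
3. s -> (r | p), w0
4. r | p, w0
5. p, w0
Accessibility: w0Rw0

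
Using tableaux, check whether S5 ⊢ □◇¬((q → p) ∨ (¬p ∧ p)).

No, not valid

Tableau for the negation ¬□◇¬((q → p) ∨ (¬p ∧ p)):
1. ¬□◇¬((q → p) ∨ (¬p ∧ p)), 0
2. ¬◇¬((q → p) ∨ (¬p ∧ p)), 1
3. (q → p) ∨ (¬p ∧ p), 0
4. (q → p) ∨ (¬p ∧ p), 1
5. q → p, 0
6. q → p, 1
7. p, 0
8. p, 1
Accessibility: 0R0, 0R1, 1R0, 1R1
The negation has an open branch (countermodel exists).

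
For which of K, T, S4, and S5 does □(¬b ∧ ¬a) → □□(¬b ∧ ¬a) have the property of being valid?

S4, S5

S4-tableau for the negation ¬(□(¬b ∧ ¬a) → □□(¬b ∧ ¬a)):
1. ¬(□(¬b ∧ ¬a) → □□(¬b ∧ ¬a)), w0
2. □(¬b ∧ ¬a), w0
3. ¬□□(¬b ∧ ¬a), w0
4. ¬b ∧ ¬a, w0
5. ¬b, w0
6. ¬a, w0
7. ¬□(¬b ∧ ¬a), w1
8. ¬b ∧ ¬a, w1
9. ¬b, w1
10. ¬a, w1
11. ¬(¬b ∧ ¬a), w2
12. ¬b ∧ ¬a, w2
13. ¬b, w2
14. ¬a, w2
15. a, w2
Accessibility: w0Rw0, w0Rw1, w0Rw2, w1Rw1, w1Rw2, w2Rw2
Branch closes: a and ¬a both at w2.
Every branch closes (one shown): valid in S4, hence also in S5 (every theorem of S4 is a theorem of S5).
T-tableau for the negation ¬(□(¬b ∧ ¬a) → □□(¬b ∧ ¬a)):
1. ¬(□(¬b ∧ ¬a) → □□(¬b ∧ ¬a)), w0
2. □(¬b ∧ ¬a), w0
3. ¬□□(¬b ∧ ¬a), w0
4. ¬b ∧ ¬a, w0
5. ¬b, w0
6. ¬a, w0
7. ¬□(¬b ∧ ¬a), w1
8. ¬b ∧ ¬a, w1
9. ¬b, w1
10. ¬a, w1
11. ¬(¬b ∧ ¬a), w2
12. a, w2
Accessibility: w0Rw0, w0Rw1, w1Rw1, w1Rw2, w2Rw2
Complete open branch: countermodel on a T-frame, so not valid in T, nor in K (the same frame is also a K-frame).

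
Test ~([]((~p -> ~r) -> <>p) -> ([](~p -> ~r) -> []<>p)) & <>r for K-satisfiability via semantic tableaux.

Unsatisfiable

1. ~([]((~p -> ~r) -> <>p) -> ([](~p -> ~r) -> []<>p)) & <>r, 0
2. ~([]((~p -> ~r) -> <>p) -> ([](~p -> ~r) -> []<>p)), 0
3. <>r, 0
4. []((~p -> ~r) -> <>p), 0
5. ~([](~p -> ~r) -> []<>p), 0
6. [](~p -> ~r), 0
7. ~[]<>p, 0
8. r, 1
9. (~p -> ~r) -> <>p, 1
10. ~p -> ~r, 1
11. <>p, 1
12. p, 1
13. ~<>p, 2
14. (~p -> ~r) -> <>p, 2
15. ~p -> ~r, 2
16. <>p, 2
17. ~r, 2
18. p, 3
19. p, 4
20. ~p, 4
Accessibility: 0R1, 0R2, 1R3, 2R4
Branch closes: p and ~p both at 4.
All branches of the tableau close; one closing branch shown above.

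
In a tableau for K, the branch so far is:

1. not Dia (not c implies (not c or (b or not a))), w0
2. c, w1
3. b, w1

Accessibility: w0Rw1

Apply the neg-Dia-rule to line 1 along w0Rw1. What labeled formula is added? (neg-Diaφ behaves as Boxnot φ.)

not (not c implies (not c or (b or not a))), w1

neg-Diaφ behaves as Boxnot φ: propagate the negated body to each accessible world.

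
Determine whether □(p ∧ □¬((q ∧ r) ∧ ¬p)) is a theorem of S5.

Tableau for the negation ¬□(p ∧ □¬((q ∧ r) ∧ ¬p)):
1. ¬□(p ∧ □¬((q ∧ r) ∧ ¬p)), u
2. ¬(p ∧ □¬((q ∧ r) ∧ ¬p)), v
3. ¬□¬((q ∧ r) ∧ ¬p), v
4. (q ∧ r) ∧ ¬p, w
5. q ∧ r, w
6. ¬p, w
7. q, w
8. r, w
Accessibility: uRu, uRv, uRw, vRu, vRv, vRw, wRu, wRv, wRw
The negation has an open branch (countermodel exists).

Not valid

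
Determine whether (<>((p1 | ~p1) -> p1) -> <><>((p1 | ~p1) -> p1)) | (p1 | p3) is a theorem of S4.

Tableau for the negation ~((<>((p1 | ~p1) -> p1) -> <><>((p1 | ~p1) -> p1)) | (p1 | p3)):
1. ~((<>((p1 | ~p1) -> p1) -> <><>((p1 | ~p1) -> p1)) | (p1 | p3)), w0
2. ~(<>((p1 | ~p1) -> p1) -> <><>((p1 | ~p1) -> p1)), w0   [~|-rule on 1]
3. ~(p1 | p3), w0   [~|-rule on 1]
4. <>((p1 | ~p1) -> p1), w0   [~->-rule on 2]
5. ~<><>((p1 | ~p1) -> p1), w0   [~->-rule on 2]
6. ~p1, w0   [~|-rule on 3]
7. ~p3, w0   [~|-rule on 3]
8. ~<>((p1 | ~p1) -> p1), w0   [~<>-rule on 5 via w0Rw0]
9. ~((p1 | ~p1) -> p1), w0   [~<>-rule on 8 via w0Rw0]
10. p1 | ~p1, w0   [~->-rule on 9]
11. (p1 | ~p1) -> p1, w1   [<>-rule on 4: fresh world w1, w0Rw1]
12. ~<>((p1 | ~p1) -> p1), w1   [~<>-rule on 5 via w0Rw1]
13. ~((p1 | ~p1) -> p1), w1   [~<>-rule on 8 via w0Rw1]
14. p1 | ~p1, w1   [~->-rule on 13]
15. ~p1, w1   [~->-rule on 13]
16. ~(p1 | ~p1), w1   [->-rule on 11 (branches; this branch)]
17. p1, w1   [~|-rule on 16]
Accessibility: w0Rw0, w0Rw1, w1Rw1
Branch closes: p1 and ~p1 both at w1.
Every branch of the negation's tableau closes; the branch above is one of them.

Valid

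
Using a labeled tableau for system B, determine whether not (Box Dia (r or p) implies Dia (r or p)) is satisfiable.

No, unsatisfiable

1. not (Box Dia (r or p) implies Dia (r or p)), w0
2. Box Dia (r or p), w0
3. not Dia (r or p), w0
4. Dia (r or p), w0
5. not (r or p), w0
6. not r, w0
7. not p, w0
8. r or p, w1
9. Dia (r or p), w1
10. not (r or p), w1
11. not r, w1
12. not p, w1
13. p, w1
Accessibility: w0Rw0, w0Rw1, w1Rw0, w1Rw1
Branch closes: p and not p both at w1.
All branches of the tableau close; one closing branch shown above.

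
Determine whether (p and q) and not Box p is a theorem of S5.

Not valid

Tableau for the negation not ((p and q) and not Box p):
1. not ((p and q) and not Box p), 0
2. Box p, 0
3. p, 0
Accessibility: 0R0
The negation has an open branch (countermodel exists).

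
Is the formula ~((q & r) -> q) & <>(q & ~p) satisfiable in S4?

1. ~((q & r) -> q) & <>(q & ~p), u
2. ~((q & r) -> q), u
3. <>(q & ~p), u
4. q & r, u
5. ~q, u
6. q, u
7. r, u
Accessibility: uRu
Branch closes: q and ~q both at u.
(One branch shown.) All branches close.

Unsatisfiable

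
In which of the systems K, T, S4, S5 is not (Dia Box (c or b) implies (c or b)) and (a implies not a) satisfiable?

S5-tableau for the formula:
1. not (Dia Box (c or b) implies (c or b)) and (a implies not a), w0
2. not (Dia Box (c or b) implies (c or b)), w0
3. a implies not a, w0
4. Dia Box (c or b), w0
5. not (c or b), w0
6. not c, w0
7. not b, w0
8. not a, w0
9. Box (c or b), w1
10. c or b, w0
11. c or b, w1
12. b, w0
Accessibility: w0Rw0, w0Rw1, w1Rw0, w1Rw1
Branch closes: b and not b both at w0.
Every branch closes (one shown): unsatisfiable in S5.
S4-tableau for the formula:
1. not (Dia Box (c or b) implies (c or b)) and (a implies not a), w0
2. not (Dia Box (c or b) implies (c or b)), w0
3. a implies not a, w0
4. Dia Box (c or b), w0
5. not (c or b), w0
6. not c, w0
7. not b, w0
8. not a, w0
9. Box (c or b), w1
10. c or b, w1
11. b, w1
Accessibility: w0Rw0, w0Rw1, w1Rw1
Complete open branch: satisfiable in S4, hence also in K, T (this S4-model is also a K-model and a T-model).

K, T, S4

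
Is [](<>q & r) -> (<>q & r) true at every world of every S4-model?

Valid

Tableau for the negation ~([](<>q & r) -> (<>q & r)):
1. ~([](<>q & r) -> (<>q & r)), u
2. [](<>q & r), u   [~->-rule on 1]
3. ~(<>q & r), u   [~->-rule on 1]
4. <>q & r, u   [[]-rule on 2 via uRu]
5. <>q, u   [&-rule on 4]
6. r, u   [&-rule on 4]
7. ~<>q, u   [~&-rule on 3 (branches; this branch)]
8. ~q, u   [~<>-rule on 7 via uRu]
9. q, v   [<>-rule on 5: fresh world v, uRv]
10. <>q & r, v   [[]-rule on 2 via uRv]
11. <>q, v   [&-rule on 10]
12. r, v   [&-rule on 10]
13. ~q, v   [~<>-rule on 7 via uRv]
Accessibility: uRu, uRv, vRv
Branch closes: q and ~q both at v.
Every branch of the negation's tableau closes; the branch above is one of them.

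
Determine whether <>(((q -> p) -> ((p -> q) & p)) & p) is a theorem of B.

Tableau for the negation ~<>(((q -> p) -> ((p -> q) & p)) & p):
1. ~<>(((q -> p) -> ((p -> q) & p)) & p), 0
2. ~(((q -> p) -> ((p -> q) & p)) & p), 0   [~<>-rule on 1 via 0R0]
3. ~p, 0   [~&-rule on 2 (branches; this branch)]
Accessibility: 0R0
The negation has an open branch (countermodel exists).

Invalid (countermodel exists)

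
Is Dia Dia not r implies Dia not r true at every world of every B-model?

Tableau for the negation not (Dia Dia not r implies Dia not r):
1. not (Dia Dia not r implies Dia not r), 0
2. Dia Dia not r, 0   [neg-implies-rule on 1]
3. not Dia not r, 0   [neg-implies-rule on 1]
4. r, 0   [neg-Dia-rule on 3 via 0R0]
5. Dia not r, 1   [Dia-rule on 2: fresh world 1, 0R1]
6. r, 1   [neg-Dia-rule on 3 via 0R1]
7. not r, 2   [Dia-rule on 5: fresh world 2, 1R2]
Accessibility: 0R0, 0R1, 1R0, 1R1, 1R2, 2R1, 2R2
The negation has an open branch (countermodel exists).

Not valid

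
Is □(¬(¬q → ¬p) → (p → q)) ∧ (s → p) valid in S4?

Tableau for the negation ¬(□(¬(¬q → ¬p) → (p → q)) ∧ (s → p)):
1. ¬(□(¬(¬q → ¬p) → (p → q)) ∧ (s → p)), 0
2. ¬(s → p), 0   [¬∧-rule on 1 (branches; this branch)]
3. s, 0   [¬→-rule on 2]
4. ¬p, 0   [¬→-rule on 2]
Accessibility: 0R0
The negation has an open branch (countermodel exists).

Not valid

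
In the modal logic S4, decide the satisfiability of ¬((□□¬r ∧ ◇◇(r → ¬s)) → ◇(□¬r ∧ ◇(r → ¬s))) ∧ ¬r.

1. ¬((□□¬r ∧ ◇◇(r → ¬s)) → ◇(□¬r ∧ ◇(r → ¬s))) ∧ ¬r, w0
2. ¬((□□¬r ∧ ◇◇(r → ¬s)) → ◇(□¬r ∧ ◇(r → ¬s))), w0
3. ¬r, w0
4. □□¬r ∧ ◇◇(r → ¬s), w0
5. ¬◇(□¬r ∧ ◇(r → ¬s)), w0
6. □□¬r, w0
7. ◇◇(r → ¬s), w0
8. ¬(□¬r ∧ ◇(r → ¬s)), w0
9. □¬r, w0
10. ¬□¬r, w0
11. ◇(r → ¬s), w1
12. ¬(□¬r ∧ ◇(r → ¬s)), w1
13. □¬r, w1
14. ¬r, w1
15. ¬□¬r, w1
16. r, w2
17. ¬(□¬r ∧ ◇(r → ¬s)), w2
18. □¬r, w2
19. ¬r, w2
Accessibility: w0Rw0, w0Rw1, w0Rw2, w1Rw1, w2Rw2
Branch closes: r and ¬r both at w2.
All branches of the tableau close; one closing branch shown above.

Unsatisfiable (every branch closes)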